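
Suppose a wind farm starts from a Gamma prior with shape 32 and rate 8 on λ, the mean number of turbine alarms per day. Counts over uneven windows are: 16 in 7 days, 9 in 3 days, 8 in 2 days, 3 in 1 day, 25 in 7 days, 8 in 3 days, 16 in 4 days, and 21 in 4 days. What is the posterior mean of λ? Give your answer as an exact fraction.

Total count: 16 + 9 + 8 + 3 + 25 + 8 + 16 + 21 = 106.
Total exposure: 7 + 3 + 2 + 1 + 7 + 3 + 4 + 4 = 31 days.
Gamma(α, β) with Poisson data over total exposure Σt gives posterior Gamma(α+Σx, β+Σt) = Gamma(138, 39).
Posterior mean = α'/β' = 138/39 = 46/13.

46/13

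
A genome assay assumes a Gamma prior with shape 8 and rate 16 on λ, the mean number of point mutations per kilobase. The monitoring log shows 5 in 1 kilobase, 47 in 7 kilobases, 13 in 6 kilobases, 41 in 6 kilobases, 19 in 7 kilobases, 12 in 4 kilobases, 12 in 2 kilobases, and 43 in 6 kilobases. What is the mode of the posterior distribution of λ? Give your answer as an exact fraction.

199/55

Total count: 5 + 47 + 13 + 41 + 19 + 12 + 12 + 43 = 192.
Total exposure: 1 + 7 + 6 + 6 + 7 + 4 + 2 + 6 = 39 kilobases.
Posterior: α' = 8 + 192 = 200, β' = 16 + 39 = 55.
Posterior mode = (α'−1)/β' = 199/55.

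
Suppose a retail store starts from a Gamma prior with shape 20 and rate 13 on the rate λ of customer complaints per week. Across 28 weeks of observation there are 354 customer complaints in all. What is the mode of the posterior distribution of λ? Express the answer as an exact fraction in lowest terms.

373/41

Total count 354 over total exposure 28 weeks.
The Gamma prior is conjugate for the Poisson rate, so λ | data ~ Gamma(20+354, 13+28) = Gamma(374, 41).
Posterior mode = (α'−1)/β' = 373/41.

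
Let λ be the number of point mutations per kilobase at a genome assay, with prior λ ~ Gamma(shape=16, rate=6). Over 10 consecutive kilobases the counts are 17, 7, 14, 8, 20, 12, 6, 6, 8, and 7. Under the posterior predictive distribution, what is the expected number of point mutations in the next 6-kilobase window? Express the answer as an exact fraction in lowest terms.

363/8

Total count: 17 + 7 + 14 + 8 + 20 + 12 + 6 + 6 + 8 + 7 = 105.
Total exposure: 10 kilobases.
The Gamma prior is conjugate for the Poisson rate, so λ | data ~ Gamma(16+105, 6+10) = Gamma(121, 16).
Predictive mean over a 6-kilobase window = T·E[λ|data] = 6·121/16 = 363/8.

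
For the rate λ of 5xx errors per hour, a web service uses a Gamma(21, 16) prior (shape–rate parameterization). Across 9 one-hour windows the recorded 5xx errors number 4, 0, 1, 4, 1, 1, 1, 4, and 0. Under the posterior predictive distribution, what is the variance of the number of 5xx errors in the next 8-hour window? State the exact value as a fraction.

Total count: 4 + 0 + 1 + 4 + 1 + 1 + 1 + 4 + 0 = 16.
Total exposure: 9 hours.
The Gamma prior is conjugate for the Poisson rate, so λ | data ~ Gamma(21+16, 16+9) = Gamma(37, 25).
The posterior predictive for a window of length T is Negative Binomial with variance T·α'·(β'+T)/β'² = 8·37·33/625 = 9768/625.

9768/625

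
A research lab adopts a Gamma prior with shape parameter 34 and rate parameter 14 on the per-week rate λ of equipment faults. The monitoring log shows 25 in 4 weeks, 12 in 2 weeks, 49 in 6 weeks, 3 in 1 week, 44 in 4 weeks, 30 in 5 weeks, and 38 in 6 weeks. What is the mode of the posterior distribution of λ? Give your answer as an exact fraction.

39/7

Total count: 25 + 12 + 49 + 3 + 44 + 30 + 38 = 201.
Total exposure: 4 + 2 + 6 + 1 + 4 + 5 + 6 = 28 weeks.
The Gamma prior is conjugate for the Poisson rate, so λ | data ~ Gamma(34+201, 14+28) = Gamma(235, 42).
Posterior mode = (α'−1)/β' = 234/42 = 39/7.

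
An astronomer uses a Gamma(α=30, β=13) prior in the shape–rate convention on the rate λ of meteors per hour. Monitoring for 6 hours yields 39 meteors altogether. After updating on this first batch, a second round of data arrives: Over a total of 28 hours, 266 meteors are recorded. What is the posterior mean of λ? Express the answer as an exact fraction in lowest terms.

335/47

Total count 39 over total exposure 6 hours.
After the first batch: Gamma(30 + 39, 13 + 6) = Gamma(69, 19).
Total count 266 over total exposure 28 hours.
After the second batch: Gamma(69 + 266, 19 + 28) = Gamma(335, 47).
Posterior mean = α'/β' = 335/47.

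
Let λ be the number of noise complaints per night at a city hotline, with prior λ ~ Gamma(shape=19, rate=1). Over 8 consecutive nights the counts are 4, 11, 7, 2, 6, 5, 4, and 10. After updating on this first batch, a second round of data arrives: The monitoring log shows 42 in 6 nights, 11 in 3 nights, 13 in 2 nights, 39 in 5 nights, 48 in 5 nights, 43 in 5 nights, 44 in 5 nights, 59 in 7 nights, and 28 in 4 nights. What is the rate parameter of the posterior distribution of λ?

Total count: 4 + 11 + 7 + 2 + 6 + 5 + 4 + 10 = 49.
Total exposure: 8 nights.
After the first batch: Gamma(19 + 49, 1 + 8) = Gamma(68, 9).
Total count: 42 + 11 + 13 + 39 + 48 + 43 + 44 + 59 + 28 = 327.
Total exposure: 6 + 3 + 2 + 5 + 5 + 5 + 5 + 7 + 4 = 42 nights.
After the second batch: Gamma(68 + 327, 9 + 42) = Gamma(395, 51).

51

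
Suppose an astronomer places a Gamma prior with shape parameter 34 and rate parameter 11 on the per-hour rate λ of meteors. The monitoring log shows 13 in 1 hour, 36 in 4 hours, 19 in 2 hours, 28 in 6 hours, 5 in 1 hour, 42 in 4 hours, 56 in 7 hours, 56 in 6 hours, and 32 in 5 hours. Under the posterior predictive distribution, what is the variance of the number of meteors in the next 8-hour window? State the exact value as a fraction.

Total count: 13 + 36 + 19 + 28 + 5 + 42 + 56 + 56 + 32 = 287.
Total exposure: 1 + 4 + 2 + 6 + 1 + 4 + 7 + 6 + 5 = 36 hours.
Conjugate update: add total count to the shape and total exposure to the rate, giving Gamma(321, 47).
The posterior predictive for a window of length T is Negative Binomial with variance T·α'·(β'+T)/β'² = 8·321·55/2209 = 141240/2209.

141240/2209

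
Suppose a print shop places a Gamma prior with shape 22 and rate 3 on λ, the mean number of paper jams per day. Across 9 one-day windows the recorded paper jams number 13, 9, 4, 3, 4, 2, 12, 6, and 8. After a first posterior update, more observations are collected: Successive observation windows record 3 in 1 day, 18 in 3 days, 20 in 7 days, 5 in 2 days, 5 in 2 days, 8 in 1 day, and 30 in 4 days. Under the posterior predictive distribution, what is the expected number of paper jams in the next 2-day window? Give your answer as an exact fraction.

Total count: 13 + 9 + 4 + 3 + 4 + 2 + 12 + 6 + 8 = 61.
Total exposure: 9 days.
After the first batch: Gamma(22 + 61, 3 + 9) = Gamma(83, 12).
Total count: 3 + 18 + 20 + 5 + 5 + 8 + 30 = 89.
Total exposure: 1 + 3 + 7 + 2 + 2 + 1 + 4 = 20 days.
After the second batch: Gamma(83 + 89, 12 + 20) = Gamma(172, 32).
Predictive mean over a 2-day window = T·E[λ|data] = 2·172/32 = 43/4.

43/4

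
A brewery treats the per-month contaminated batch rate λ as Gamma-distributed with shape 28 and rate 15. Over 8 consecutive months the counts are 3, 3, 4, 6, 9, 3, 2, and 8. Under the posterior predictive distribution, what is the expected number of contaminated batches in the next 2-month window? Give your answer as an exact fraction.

132/23

Total count: 3 + 3 + 4 + 6 + 9 + 3 + 2 + 8 = 38.
Total exposure: 8 months.
Conjugate update: add total count to the shape and total exposure to the rate, giving Gamma(66, 23).
Predictive mean over a 2-month window = T·E[λ|data] = 2·66/23 = 132/23.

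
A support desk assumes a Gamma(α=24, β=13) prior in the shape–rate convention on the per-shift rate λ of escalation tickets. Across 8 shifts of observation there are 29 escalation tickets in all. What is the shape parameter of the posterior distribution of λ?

53

Total count 29 over total exposure 8 shifts.
Posterior: α' = 24 + 29 = 53, β' = 13 + 8 = 21.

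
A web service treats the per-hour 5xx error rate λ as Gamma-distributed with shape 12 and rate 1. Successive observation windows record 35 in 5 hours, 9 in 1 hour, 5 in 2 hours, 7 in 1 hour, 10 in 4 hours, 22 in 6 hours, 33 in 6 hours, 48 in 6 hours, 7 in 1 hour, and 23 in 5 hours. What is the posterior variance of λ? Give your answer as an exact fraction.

Total count: 35 + 9 + 5 + 7 + 10 + 22 + 33 + 48 + 7 + 23 = 199.
Total exposure: 5 + 1 + 2 + 1 + 4 + 6 + 6 + 6 + 1 + 5 = 37 hours.
Conjugate update: add total count to the shape and total exposure to the rate, giving Gamma(211, 38).
Posterior variance = α'/β'² = 211/1444.

211/1444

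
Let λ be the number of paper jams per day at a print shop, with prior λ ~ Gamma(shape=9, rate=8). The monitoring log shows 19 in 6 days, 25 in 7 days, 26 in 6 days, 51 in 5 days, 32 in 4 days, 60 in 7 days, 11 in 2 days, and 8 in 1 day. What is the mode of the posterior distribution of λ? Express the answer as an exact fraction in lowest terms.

120/23

Total count: 19 + 25 + 26 + 51 + 32 + 60 + 11 + 8 = 232.
Total exposure: 6 + 7 + 6 + 5 + 4 + 7 + 2 + 1 = 38 days.
Gamma(α, β) with Poisson data over total exposure Σt gives posterior Gamma(α+Σx, β+Σt) = Gamma(241, 46).
Posterior mode = (α'−1)/β' = 240/46 = 120/23.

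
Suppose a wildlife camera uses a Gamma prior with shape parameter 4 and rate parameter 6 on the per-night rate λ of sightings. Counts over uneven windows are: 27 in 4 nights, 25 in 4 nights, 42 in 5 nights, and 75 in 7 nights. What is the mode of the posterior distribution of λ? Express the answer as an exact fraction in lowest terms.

Total count: 27 + 25 + 42 + 75 = 169.
Total exposure: 4 + 4 + 5 + 7 = 20 nights.
Conjugate update: add total count to the shape and total exposure to the rate, giving Gamma(173, 26).
Posterior mode = (α'−1)/β' = 172/26 = 86/13.

86/13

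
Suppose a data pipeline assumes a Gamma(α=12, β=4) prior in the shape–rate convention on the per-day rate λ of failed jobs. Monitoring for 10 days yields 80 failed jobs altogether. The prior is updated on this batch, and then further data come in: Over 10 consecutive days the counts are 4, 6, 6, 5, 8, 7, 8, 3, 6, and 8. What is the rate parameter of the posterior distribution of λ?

Total count 80 over total exposure 10 days.
After the first batch: Gamma(12 + 80, 4 + 10) = Gamma(92, 14).
Total count: 4 + 6 + 6 + 5 + 8 + 7 + 8 + 3 + 6 + 8 = 61.
Total exposure: 10 days.
After the second batch: Gamma(92 + 61, 14 + 10) = Gamma(153, 24).

24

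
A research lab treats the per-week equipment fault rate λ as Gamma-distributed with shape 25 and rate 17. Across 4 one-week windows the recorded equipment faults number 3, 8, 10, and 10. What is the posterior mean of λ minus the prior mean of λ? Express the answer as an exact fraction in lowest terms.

Total count: 3 + 8 + 10 + 10 = 31.
Total exposure: 4 weeks.
Posterior: α' = 25 + 31 = 56, β' = 17 + 4 = 21.
Posterior mean = 56/21 = 8/3; prior mean = 25/17 = 25/17. Difference = 8/3 − 25/17 = 61/51.

61/51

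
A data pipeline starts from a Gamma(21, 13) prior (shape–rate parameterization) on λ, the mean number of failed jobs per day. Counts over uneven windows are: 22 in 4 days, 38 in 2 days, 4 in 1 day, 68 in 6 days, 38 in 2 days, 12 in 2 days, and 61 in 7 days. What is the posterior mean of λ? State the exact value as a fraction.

264/37

Total count: 22 + 38 + 4 + 68 + 38 + 12 + 61 = 243.
Total exposure: 4 + 2 + 1 + 6 + 2 + 2 + 7 = 24 days.
Posterior: α' = 21 + 243 = 264, β' = 13 + 24 = 37.
Posterior mean = α'/β' = 264/37.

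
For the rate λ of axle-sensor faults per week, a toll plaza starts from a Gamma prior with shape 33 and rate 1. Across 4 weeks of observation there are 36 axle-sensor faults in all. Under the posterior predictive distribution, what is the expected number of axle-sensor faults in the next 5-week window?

69

Total count 36 over total exposure 4 weeks.
Posterior: α' = 33 + 36 = 69, β' = 1 + 4 = 5.
Predictive mean over a 5-week window = T·E[λ|data] = 5·69/5 = 69.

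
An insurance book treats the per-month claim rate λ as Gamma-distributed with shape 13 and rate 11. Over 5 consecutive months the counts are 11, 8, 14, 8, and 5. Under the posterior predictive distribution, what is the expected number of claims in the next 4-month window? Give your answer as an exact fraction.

59/4

Total count: 11 + 8 + 14 + 8 + 5 = 46.
Total exposure: 5 months.
Gamma(α, β) with Poisson data over total exposure Σt gives posterior Gamma(α+Σx, β+Σt) = Gamma(59, 16).
Predictive mean over a 4-month window = T·E[λ|data] = 4·59/16 = 59/4.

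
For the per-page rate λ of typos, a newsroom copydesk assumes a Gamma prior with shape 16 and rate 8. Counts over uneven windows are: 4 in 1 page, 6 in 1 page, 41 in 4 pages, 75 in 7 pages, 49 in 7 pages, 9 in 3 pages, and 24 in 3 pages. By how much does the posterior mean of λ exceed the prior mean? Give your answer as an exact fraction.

Total count: 4 + 6 + 41 + 75 + 49 + 9 + 24 = 208.
Total exposure: 1 + 1 + 4 + 7 + 7 + 3 + 3 = 26 pages.
Gamma(α, β) with Poisson data over total exposure Σt gives posterior Gamma(α+Σx, β+Σt) = Gamma(224, 34).
Posterior mean = 224/34 = 112/17; prior mean = 16/8 = 2. Difference = 112/17 − 2 = 78/17.

78/17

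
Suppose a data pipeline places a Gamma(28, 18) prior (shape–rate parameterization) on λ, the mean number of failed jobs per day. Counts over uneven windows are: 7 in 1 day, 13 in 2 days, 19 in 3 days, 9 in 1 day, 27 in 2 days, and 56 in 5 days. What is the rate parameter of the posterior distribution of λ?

32

Total count: 7 + 13 + 19 + 9 + 27 + 56 = 131.
Total exposure: 1 + 2 + 3 + 1 + 2 + 5 = 14 days.
By Gamma–Poisson conjugacy, the posterior is Gamma(α + Σx, β + Σt) = Gamma(28 + 131, 18 + 14) = Gamma(159, 32).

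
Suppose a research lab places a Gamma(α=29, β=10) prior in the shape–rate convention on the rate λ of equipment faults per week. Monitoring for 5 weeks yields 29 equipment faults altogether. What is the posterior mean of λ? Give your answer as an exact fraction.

Total count 29 over total exposure 5 weeks.
Posterior: α' = 29 + 29 = 58, β' = 10 + 5 = 15.
Posterior mean = α'/β' = 58/15.

58/15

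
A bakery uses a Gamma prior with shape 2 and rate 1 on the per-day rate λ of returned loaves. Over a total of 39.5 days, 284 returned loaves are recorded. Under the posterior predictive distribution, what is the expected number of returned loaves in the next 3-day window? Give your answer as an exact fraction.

Total count 284 over total exposure 39.5 days.
Gamma(α, β) with Poisson data over total exposure Σt gives posterior Gamma(α+Σx, β+Σt) = Gamma(286, 81/2).
Predictive mean over a 3-day window = T·E[λ|data] = 3·286/(81/2) = 572/27.

572/27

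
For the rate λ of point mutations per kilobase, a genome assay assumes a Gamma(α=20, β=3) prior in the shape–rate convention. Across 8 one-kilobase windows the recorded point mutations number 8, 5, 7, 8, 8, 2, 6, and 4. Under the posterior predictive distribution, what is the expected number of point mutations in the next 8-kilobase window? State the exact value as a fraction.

Total count: 8 + 5 + 7 + 8 + 8 + 2 + 6 + 4 = 48.
Total exposure: 8 kilobases.
The Gamma prior is conjugate for the Poisson rate, so λ | data ~ Gamma(20+48, 3+8) = Gamma(68, 11).
Predictive mean over an 8-kilobase window = T·E[λ|data] = 8·68/11 = 544/11.

544/11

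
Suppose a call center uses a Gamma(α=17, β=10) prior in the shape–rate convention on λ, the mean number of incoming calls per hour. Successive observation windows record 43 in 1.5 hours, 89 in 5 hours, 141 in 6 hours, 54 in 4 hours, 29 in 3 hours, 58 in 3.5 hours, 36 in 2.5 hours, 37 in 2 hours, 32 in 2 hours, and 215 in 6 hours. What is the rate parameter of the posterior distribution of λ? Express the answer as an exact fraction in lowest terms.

Total count: 43 + 89 + 141 + 54 + 29 + 58 + 36 + 37 + 32 + 215 = 734.
Total exposure: 1.5 + 5 + 6 + 4 + 3 + 3.5 + 2.5 + 2 + 2 + 6 = 35.5 hours.
Conjugate update: add total count to the shape and total exposure to the rate, giving Gamma(751, 91/2).

91/2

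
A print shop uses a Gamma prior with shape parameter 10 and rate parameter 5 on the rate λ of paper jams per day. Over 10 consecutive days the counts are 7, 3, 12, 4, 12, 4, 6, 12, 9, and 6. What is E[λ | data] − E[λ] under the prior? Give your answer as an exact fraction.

Total count: 7 + 3 + 12 + 4 + 12 + 4 + 6 + 12 + 9 + 6 = 75.
Total exposure: 10 days.
Gamma(α, β) with Poisson data over total exposure Σt gives posterior Gamma(α+Σx, β+Σt) = Gamma(85, 15).
Posterior mean = 85/15 = 17/3; prior mean = 10/5 = 2. Difference = 17/3 − 2 = 11/3.

11/3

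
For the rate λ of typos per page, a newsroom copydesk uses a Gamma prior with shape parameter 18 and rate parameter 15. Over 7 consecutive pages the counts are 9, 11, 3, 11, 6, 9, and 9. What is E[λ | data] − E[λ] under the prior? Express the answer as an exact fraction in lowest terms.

Total count: 9 + 11 + 3 + 11 + 6 + 9 + 9 = 58.
Total exposure: 7 pages.
The Gamma prior is conjugate for the Poisson rate, so λ | data ~ Gamma(18+58, 15+7) = Gamma(76, 22).
Posterior mean = 76/22 = 38/11; prior mean = 18/15 = 6/5. Difference = 38/11 − 6/5 = 124/55.

124/55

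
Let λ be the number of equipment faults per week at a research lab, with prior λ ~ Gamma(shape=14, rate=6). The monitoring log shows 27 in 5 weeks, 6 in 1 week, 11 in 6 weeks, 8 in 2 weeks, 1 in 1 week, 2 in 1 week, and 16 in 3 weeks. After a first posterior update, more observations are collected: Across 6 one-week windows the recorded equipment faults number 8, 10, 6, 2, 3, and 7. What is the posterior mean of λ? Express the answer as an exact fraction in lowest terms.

121/31

Total count: 27 + 6 + 11 + 8 + 1 + 2 + 16 = 71.
Total exposure: 5 + 1 + 6 + 2 + 1 + 1 + 3 = 19 weeks.
After the first batch: Gamma(14 + 71, 6 + 19) = Gamma(85, 25).
Total count: 8 + 10 + 6 + 2 + 3 + 7 = 36.
Total exposure: 6 weeks.
After the second batch: Gamma(85 + 36, 25 + 6) = Gamma(121, 31).
Posterior mean = α'/β' = 121/31.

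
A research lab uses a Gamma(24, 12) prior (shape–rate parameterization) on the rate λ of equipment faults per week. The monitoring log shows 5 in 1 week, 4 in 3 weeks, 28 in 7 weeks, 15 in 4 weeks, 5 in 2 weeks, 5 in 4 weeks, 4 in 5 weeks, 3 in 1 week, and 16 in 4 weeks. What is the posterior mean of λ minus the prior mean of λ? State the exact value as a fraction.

23/43

Total count: 5 + 4 + 28 + 15 + 5 + 5 + 4 + 3 + 16 = 85.
Total exposure: 1 + 3 + 7 + 4 + 2 + 4 + 5 + 1 + 4 = 31 weeks.
The Gamma prior is conjugate for the Poisson rate, so λ | data ~ Gamma(24+85, 12+31) = Gamma(109, 43).
Posterior mean = 109/43 = 109/43; prior mean = 24/12 = 2. Difference = 109/43 − 2 = 23/43.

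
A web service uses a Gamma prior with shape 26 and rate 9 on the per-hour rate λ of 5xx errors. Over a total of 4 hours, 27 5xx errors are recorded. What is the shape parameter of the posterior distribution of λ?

Total count 27 over total exposure 4 hours.
Conjugate update: add total count to the shape and total exposure to the rate, giving Gamma(53, 13).

53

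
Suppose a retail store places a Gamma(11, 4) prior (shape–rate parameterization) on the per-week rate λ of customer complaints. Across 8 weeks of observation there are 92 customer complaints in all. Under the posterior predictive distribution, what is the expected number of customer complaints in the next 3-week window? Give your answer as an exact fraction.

Total count 92 over total exposure 8 weeks.
Posterior: α' = 11 + 92 = 103, β' = 4 + 8 = 12.
Predictive mean over a 3-week window = T·E[λ|data] = 3·103/12 = 103/4.

103/4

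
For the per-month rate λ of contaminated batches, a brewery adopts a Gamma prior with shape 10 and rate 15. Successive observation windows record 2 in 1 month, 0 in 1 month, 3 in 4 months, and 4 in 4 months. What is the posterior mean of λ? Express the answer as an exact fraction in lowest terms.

19/25

Total count: 2 + 0 + 3 + 4 = 9.
Total exposure: 1 + 1 + 4 + 4 = 10 months.
The Gamma prior is conjugate for the Poisson rate, so λ | data ~ Gamma(10+9, 15+10) = Gamma(19, 25).
Posterior mean = α'/β' = 19/25.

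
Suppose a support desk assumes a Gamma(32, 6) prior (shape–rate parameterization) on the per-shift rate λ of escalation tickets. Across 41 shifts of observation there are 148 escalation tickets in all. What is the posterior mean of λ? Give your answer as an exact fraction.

Total count 148 over total exposure 41 shifts.
By Gamma–Poisson conjugacy, the posterior is Gamma(α + Σx, β + Σt) = Gamma(32 + 148, 6 + 41) = Gamma(180, 47).
Posterior mean = α'/β' = 180/47.

180/47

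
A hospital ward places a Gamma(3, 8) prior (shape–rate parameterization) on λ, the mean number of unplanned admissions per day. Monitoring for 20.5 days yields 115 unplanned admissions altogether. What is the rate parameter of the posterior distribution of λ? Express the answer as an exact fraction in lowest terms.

57/2

Total count 115 over total exposure 20.5 days.
By Gamma–Poisson conjugacy, the posterior is Gamma(α + Σx, β + Σt) = Gamma(3 + 115, 8 + 20.5) = Gamma(118, 57/2).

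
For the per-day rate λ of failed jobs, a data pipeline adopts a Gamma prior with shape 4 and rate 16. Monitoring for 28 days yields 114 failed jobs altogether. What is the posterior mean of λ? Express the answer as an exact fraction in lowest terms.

59/22

Total count 114 over total exposure 28 days.
Gamma(α, β) with Poisson data over total exposure Σt gives posterior Gamma(α+Σx, β+Σt) = Gamma(118, 44).
Posterior mean = α'/β' = 118/44 = 59/22.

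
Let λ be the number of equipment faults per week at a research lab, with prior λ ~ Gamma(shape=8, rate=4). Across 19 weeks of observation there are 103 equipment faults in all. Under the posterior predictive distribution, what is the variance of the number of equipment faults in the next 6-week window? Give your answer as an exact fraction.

Total count 103 over total exposure 19 weeks.
By Gamma–Poisson conjugacy, the posterior is Gamma(α + Σx, β + Σt) = Gamma(8 + 103, 4 + 19) = Gamma(111, 23).
The posterior predictive for a window of length T is Negative Binomial with variance T·α'·(β'+T)/β'² = 6·111·29/529 = 19314/529.

19314/529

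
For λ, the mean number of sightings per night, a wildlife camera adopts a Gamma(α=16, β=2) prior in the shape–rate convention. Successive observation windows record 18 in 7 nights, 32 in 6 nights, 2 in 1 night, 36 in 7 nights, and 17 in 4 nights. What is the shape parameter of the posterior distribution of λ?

121

Total count: 18 + 32 + 2 + 36 + 17 = 105.
Total exposure: 7 + 6 + 1 + 7 + 4 = 25 nights.
Conjugate update: add total count to the shape and total exposure to the rate, giving Gamma(121, 27).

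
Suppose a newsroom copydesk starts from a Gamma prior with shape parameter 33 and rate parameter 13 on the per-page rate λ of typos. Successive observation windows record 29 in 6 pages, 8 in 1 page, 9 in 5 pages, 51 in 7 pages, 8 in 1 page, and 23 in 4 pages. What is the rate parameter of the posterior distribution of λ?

37

Total count: 29 + 8 + 9 + 51 + 8 + 23 = 128.
Total exposure: 6 + 1 + 5 + 7 + 1 + 4 = 24 pages.
By Gamma–Poisson conjugacy, the posterior is Gamma(α + Σx, β + Σt) = Gamma(33 + 128, 13 + 24) = Gamma(161, 37).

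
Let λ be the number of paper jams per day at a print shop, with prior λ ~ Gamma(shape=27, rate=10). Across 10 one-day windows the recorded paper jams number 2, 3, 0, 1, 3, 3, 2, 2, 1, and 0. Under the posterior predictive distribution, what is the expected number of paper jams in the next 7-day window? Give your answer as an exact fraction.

77/5

Total count: 2 + 3 + 0 + 1 + 3 + 3 + 2 + 2 + 1 + 0 = 17.
Total exposure: 10 days.
The Gamma prior is conjugate for the Poisson rate, so λ | data ~ Gamma(27+17, 10+10) = Gamma(44, 20).
Predictive mean over a 7-day window = T·E[λ|data] = 7·44/20 = 77/5.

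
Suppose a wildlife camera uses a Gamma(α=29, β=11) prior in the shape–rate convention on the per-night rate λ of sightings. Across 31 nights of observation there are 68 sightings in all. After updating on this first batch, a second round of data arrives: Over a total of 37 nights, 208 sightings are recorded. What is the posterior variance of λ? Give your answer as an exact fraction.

Total count 68 over total exposure 31 nights.
After the first batch: Gamma(29 + 68, 11 + 31) = Gamma(97, 42).
Total count 208 over total exposure 37 nights.
After the second batch: Gamma(97 + 208, 42 + 37) = Gamma(305, 79).
Posterior variance = α'/β'² = 305/6241.

305/6241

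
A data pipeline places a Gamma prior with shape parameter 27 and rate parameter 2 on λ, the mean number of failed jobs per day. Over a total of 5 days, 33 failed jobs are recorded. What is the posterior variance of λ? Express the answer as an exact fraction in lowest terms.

60/49

Total count 33 over total exposure 5 days.
Posterior: α' = 27 + 33 = 60, β' = 2 + 5 = 7.
Posterior variance = α'/β'² = 60/49.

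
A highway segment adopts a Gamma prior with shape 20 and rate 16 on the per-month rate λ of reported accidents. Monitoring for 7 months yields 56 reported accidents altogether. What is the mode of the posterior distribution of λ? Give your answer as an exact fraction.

75/23

Total count 56 over total exposure 7 months.
Gamma(α, β) with Poisson data over total exposure Σt gives posterior Gamma(α+Σx, β+Σt) = Gamma(76, 23).
Posterior mode = (α'−1)/β' = 75/23.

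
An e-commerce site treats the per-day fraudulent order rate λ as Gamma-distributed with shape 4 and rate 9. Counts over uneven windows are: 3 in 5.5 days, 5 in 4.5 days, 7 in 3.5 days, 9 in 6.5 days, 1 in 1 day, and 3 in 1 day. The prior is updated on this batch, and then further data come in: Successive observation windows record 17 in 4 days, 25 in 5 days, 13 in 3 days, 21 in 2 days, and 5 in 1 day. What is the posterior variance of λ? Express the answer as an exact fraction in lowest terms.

Total count: 3 + 5 + 7 + 9 + 1 + 3 = 28.
Total exposure: 5.5 + 4.5 + 3.5 + 6.5 + 1 + 1 = 22 days.
After the first batch: Gamma(4 + 28, 9 + 22) = Gamma(32, 31).
Total count: 17 + 25 + 13 + 21 + 5 = 81.
Total exposure: 4 + 5 + 3 + 2 + 1 = 15 days.
After the second batch: Gamma(32 + 81, 31 + 15) = Gamma(113, 46).
Posterior variance = α'/β'² = 113/2116.

113/2116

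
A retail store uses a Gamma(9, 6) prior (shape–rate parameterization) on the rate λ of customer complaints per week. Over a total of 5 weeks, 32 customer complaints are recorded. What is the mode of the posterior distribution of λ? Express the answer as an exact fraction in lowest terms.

Total count 32 over total exposure 5 weeks.
By Gamma–Poisson conjugacy, the posterior is Gamma(α + Σx, β + Σt) = Gamma(9 + 32, 6 + 5) = Gamma(41, 11).
Posterior mode = (α'−1)/β' = 40/11.

40/11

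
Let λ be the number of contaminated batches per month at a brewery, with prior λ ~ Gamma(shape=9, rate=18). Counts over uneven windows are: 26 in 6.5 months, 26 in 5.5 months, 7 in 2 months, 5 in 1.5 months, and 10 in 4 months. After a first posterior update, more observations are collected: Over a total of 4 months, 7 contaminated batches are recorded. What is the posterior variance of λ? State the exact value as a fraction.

Total count: 26 + 26 + 7 + 5 + 10 = 74.
Total exposure: 6.5 + 5.5 + 2 + 1.5 + 4 = 19.5 months.
After the first batch: Gamma(9 + 74, 18 + 19.5) = Gamma(83, 75/2).
Total count 7 over total exposure 4 months.
After the second batch: Gamma(83 + 7, 75/2 + 4) = Gamma(90, 83/2).
Posterior variance = α'/β'² = 90/(6889/4) = 360/6889.

360/6889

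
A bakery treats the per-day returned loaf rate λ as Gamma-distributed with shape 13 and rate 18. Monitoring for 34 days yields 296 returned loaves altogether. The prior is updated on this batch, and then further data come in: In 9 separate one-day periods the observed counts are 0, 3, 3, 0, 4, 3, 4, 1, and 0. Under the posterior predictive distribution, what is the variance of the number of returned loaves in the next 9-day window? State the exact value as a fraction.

Total count 296 over total exposure 34 days.
After the first batch: Gamma(13 + 296, 18 + 34) = Gamma(309, 52).
Total count: 0 + 3 + 3 + 0 + 4 + 3 + 4 + 1 + 0 = 18.
Total exposure: 9 days.
After the second batch: Gamma(309 + 18, 52 + 9) = Gamma(327, 61).
The posterior predictive for a window of length T is Negative Binomial with variance T·α'·(β'+T)/β'² = 9·327·70/3721 = 206010/3721.

206010/3721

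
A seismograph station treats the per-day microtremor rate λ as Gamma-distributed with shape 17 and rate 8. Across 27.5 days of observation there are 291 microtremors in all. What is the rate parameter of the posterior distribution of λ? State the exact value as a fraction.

Total count 291 over total exposure 27.5 days.
Gamma(α, β) with Poisson data over total exposure Σt gives posterior Gamma(α+Σx, β+Σt) = Gamma(308, 71/2).

71/2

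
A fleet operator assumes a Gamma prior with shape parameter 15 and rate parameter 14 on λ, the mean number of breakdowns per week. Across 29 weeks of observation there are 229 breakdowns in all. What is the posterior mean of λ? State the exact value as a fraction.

244/43

Total count 229 over total exposure 29 weeks.
By Gamma–Poisson conjugacy, the posterior is Gamma(α + Σx, β + Σt) = Gamma(15 + 229, 14 + 29) = Gamma(244, 43).
Posterior mean = α'/β' = 244/43.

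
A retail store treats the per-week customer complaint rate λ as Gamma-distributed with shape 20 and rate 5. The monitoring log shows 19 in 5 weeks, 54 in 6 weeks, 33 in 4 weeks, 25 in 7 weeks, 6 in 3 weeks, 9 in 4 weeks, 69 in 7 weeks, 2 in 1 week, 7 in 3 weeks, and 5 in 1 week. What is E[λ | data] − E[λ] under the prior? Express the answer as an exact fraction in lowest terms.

Total count: 19 + 54 + 33 + 25 + 6 + 9 + 69 + 2 + 7 + 5 = 229.
Total exposure: 5 + 6 + 4 + 7 + 3 + 4 + 7 + 1 + 3 + 1 = 41 weeks.
Posterior: α' = 20 + 229 = 249, β' = 5 + 41 = 46.
Posterior mean = 249/46 = 249/46; prior mean = 20/5 = 4. Difference = 249/46 − 4 = 65/46.

65/46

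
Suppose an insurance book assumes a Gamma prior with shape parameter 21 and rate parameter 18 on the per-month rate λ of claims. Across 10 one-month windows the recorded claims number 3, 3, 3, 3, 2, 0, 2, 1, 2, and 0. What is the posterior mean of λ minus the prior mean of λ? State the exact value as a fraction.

Total count: 3 + 3 + 3 + 3 + 2 + 0 + 2 + 1 + 2 + 0 = 19.
Total exposure: 10 months.
By Gamma–Poisson conjugacy, the posterior is Gamma(α + Σx, β + Σt) = Gamma(21 + 19, 18 + 10) = Gamma(40, 28).
Posterior mean = 40/28 = 10/7; prior mean = 21/18 = 7/6. Difference = 10/7 − 7/6 = 11/42.

11/42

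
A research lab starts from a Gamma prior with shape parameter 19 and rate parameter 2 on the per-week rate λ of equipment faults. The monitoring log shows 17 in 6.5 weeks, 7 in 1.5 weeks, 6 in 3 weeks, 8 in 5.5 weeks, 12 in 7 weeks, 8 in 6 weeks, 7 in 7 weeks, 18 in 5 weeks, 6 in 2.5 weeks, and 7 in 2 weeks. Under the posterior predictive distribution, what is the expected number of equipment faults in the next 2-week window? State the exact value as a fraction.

Total count: 17 + 7 + 6 + 8 + 12 + 8 + 7 + 18 + 6 + 7 = 96.
Total exposure: 6.5 + 1.5 + 3 + 5.5 + 7 + 6 + 7 + 5 + 2.5 + 2 = 46 weeks.
Posterior: α' = 19 + 96 = 115, β' = 2 + 46 = 48.
Predictive mean over a 2-week window = T·E[λ|data] = 2·115/48 = 115/24.

115/24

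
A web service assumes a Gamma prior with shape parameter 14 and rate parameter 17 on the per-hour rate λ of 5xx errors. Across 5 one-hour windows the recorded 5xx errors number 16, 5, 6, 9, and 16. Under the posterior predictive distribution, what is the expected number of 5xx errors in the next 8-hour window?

24

Total count: 16 + 5 + 6 + 9 + 16 = 52.
Total exposure: 5 hours.
The Gamma prior is conjugate for the Poisson rate, so λ | data ~ Gamma(14+52, 17+5) = Gamma(66, 22).
Predictive mean over an 8-hour window = T·E[λ|data] = 8·66/22 = 24.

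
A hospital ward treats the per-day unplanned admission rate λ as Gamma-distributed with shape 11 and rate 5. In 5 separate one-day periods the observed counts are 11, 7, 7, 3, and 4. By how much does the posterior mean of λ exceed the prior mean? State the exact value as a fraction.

Total count: 11 + 7 + 7 + 3 + 4 = 32.
Total exposure: 5 days.
The Gamma prior is conjugate for the Poisson rate, so λ | data ~ Gamma(11+32, 5+5) = Gamma(43, 10).
Posterior mean = 43/10 = 43/10; prior mean = 11/5 = 11/5. Difference = 43/10 − 11/5 = 21/10.

21/10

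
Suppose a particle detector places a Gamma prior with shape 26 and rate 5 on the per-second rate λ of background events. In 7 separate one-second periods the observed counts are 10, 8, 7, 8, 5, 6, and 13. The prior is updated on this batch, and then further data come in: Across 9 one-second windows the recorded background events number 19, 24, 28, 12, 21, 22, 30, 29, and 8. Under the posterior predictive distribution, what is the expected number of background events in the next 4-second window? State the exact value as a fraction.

Total count: 10 + 8 + 7 + 8 + 5 + 6 + 13 = 57.
Total exposure: 7 seconds.
After the first batch: Gamma(26 + 57, 5 + 7) = Gamma(83, 12).
Total count: 19 + 24 + 28 + 12 + 21 + 22 + 30 + 29 + 8 = 193.
Total exposure: 9 seconds.
After the second batch: Gamma(83 + 193, 12 + 9) = Gamma(276, 21).
Predictive mean over a 4-second window = T·E[λ|data] = 4·276/21 = 368/7.

368/7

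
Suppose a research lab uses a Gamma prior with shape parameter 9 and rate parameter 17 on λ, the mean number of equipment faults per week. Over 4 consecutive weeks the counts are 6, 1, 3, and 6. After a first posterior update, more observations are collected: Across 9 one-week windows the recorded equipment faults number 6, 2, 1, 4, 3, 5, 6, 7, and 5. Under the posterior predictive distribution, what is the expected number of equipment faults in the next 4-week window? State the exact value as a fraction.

Total count: 6 + 1 + 3 + 6 = 16.
Total exposure: 4 weeks.
After the first batch: Gamma(9 + 16, 17 + 4) = Gamma(25, 21).
Total count: 6 + 2 + 1 + 4 + 3 + 5 + 6 + 7 + 5 = 39.
Total exposure: 9 weeks.
After the second batch: Gamma(25 + 39, 21 + 9) = Gamma(64, 30).
Predictive mean over a 4-week window = T·E[λ|data] = 4·64/30 = 128/15.

128/15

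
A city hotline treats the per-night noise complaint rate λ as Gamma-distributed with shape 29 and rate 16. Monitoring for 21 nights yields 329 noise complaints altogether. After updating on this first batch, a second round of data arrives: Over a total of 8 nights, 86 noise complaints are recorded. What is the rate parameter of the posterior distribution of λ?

45

Total count 329 over total exposure 21 nights.
After the first batch: Gamma(29 + 329, 16 + 21) = Gamma(358, 37).
Total count 86 over total exposure 8 nights.
After the second batch: Gamma(358 + 86, 37 + 8) = Gamma(444, 45).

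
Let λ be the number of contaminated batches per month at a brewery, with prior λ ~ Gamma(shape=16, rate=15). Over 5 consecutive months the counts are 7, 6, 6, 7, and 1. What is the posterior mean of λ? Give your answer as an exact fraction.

43/20

Total count: 7 + 6 + 6 + 7 + 1 = 27.
Total exposure: 5 months.
Gamma(α, β) with Poisson data over total exposure Σt gives posterior Gamma(α+Σx, β+Σt) = Gamma(43, 20).
Posterior mean = α'/β' = 43/20.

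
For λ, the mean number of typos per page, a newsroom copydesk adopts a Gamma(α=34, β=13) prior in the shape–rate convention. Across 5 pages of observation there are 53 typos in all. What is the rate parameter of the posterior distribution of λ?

Total count 53 over total exposure 5 pages.
The Gamma prior is conjugate for the Poisson rate, so λ | data ~ Gamma(34+53, 13+5) = Gamma(87, 18).

18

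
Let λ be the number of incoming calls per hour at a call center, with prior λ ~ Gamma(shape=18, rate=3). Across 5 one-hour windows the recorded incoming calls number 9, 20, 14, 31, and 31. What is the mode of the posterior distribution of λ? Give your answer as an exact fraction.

61/4

Total count: 9 + 20 + 14 + 31 + 31 = 105.
Total exposure: 5 hours.
Conjugate update: add total count to the shape and total exposure to the rate, giving Gamma(123, 8).
Posterior mode = (α'−1)/β' = 122/8 = 61/4.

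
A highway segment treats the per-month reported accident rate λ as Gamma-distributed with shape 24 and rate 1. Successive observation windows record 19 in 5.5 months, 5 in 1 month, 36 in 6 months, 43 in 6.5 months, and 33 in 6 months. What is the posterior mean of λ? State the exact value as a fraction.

Total count: 19 + 5 + 36 + 43 + 33 = 136.
Total exposure: 5.5 + 1 + 6 + 6.5 + 6 = 25 months.
The Gamma prior is conjugate for the Poisson rate, so λ | data ~ Gamma(24+136, 1+25) = Gamma(160, 26).
Posterior mean = α'/β' = 160/26 = 80/13.

80/13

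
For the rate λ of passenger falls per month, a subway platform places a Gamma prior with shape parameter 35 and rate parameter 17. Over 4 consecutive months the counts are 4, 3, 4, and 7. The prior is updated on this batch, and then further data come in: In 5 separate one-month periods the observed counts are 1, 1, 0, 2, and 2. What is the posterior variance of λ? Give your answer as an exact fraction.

Total count: 4 + 3 + 4 + 7 = 18.
Total exposure: 4 months.
After the first batch: Gamma(35 + 18, 17 + 4) = Gamma(53, 21).
Total count: 1 + 1 + 0 + 2 + 2 = 6.
Total exposure: 5 months.
After the second batch: Gamma(53 + 6, 21 + 5) = Gamma(59, 26).
Posterior variance = α'/β'² = 59/676.

59/676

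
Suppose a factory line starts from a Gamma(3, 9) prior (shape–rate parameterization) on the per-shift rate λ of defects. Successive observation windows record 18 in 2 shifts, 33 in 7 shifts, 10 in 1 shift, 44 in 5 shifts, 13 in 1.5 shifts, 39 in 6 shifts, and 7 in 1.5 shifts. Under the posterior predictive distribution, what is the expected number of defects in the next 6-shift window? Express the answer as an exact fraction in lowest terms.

334/11

Total count: 18 + 33 + 10 + 44 + 13 + 39 + 7 = 164.
Total exposure: 2 + 7 + 1 + 5 + 1.5 + 6 + 1.5 = 24 shifts.
The Gamma prior is conjugate for the Poisson rate, so λ | data ~ Gamma(3+164, 9+24) = Gamma(167, 33).
Predictive mean over a 6-shift window = T·E[λ|data] = 6·167/33 = 334/11.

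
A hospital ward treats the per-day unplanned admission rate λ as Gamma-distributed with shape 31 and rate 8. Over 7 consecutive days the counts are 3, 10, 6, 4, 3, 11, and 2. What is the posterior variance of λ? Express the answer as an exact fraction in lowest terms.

14/45

Total count: 3 + 10 + 6 + 4 + 3 + 11 + 2 = 39.
Total exposure: 7 days.
Posterior: α' = 31 + 39 = 70, β' = 8 + 7 = 15.
Posterior variance = α'/β'² = 70/225 = 14/45.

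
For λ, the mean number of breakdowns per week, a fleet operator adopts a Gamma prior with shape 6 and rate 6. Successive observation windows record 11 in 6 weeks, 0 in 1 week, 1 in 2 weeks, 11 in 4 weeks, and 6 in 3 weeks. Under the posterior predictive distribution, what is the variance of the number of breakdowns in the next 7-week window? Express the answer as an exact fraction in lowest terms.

Total count: 11 + 0 + 1 + 11 + 6 = 29.
Total exposure: 6 + 1 + 2 + 4 + 3 = 16 weeks.
By Gamma–Poisson conjugacy, the posterior is Gamma(α + Σx, β + Σt) = Gamma(6 + 29, 6 + 16) = Gamma(35, 22).
The posterior predictive for a window of length T is Negative Binomial with variance T·α'·(β'+T)/β'² = 7·35·29/484 = 7105/484.

7105/484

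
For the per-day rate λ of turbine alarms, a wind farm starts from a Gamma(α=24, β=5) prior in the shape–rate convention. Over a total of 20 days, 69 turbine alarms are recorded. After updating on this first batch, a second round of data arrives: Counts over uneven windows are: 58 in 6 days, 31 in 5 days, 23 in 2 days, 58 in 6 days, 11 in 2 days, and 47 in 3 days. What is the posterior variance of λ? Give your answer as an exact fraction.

321/2401

Total count 69 over total exposure 20 days.
After the first batch: Gamma(24 + 69, 5 + 20) = Gamma(93, 25).
Total count: 58 + 31 + 23 + 58 + 11 + 47 = 228.
Total exposure: 6 + 5 + 2 + 6 + 2 + 3 = 24 days.
After the second batch: Gamma(93 + 228, 25 + 24) = Gamma(321, 49).
Posterior variance = α'/β'² = 321/2401.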